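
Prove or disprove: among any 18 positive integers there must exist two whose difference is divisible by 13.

Partition the integers by their residue mod 13; there are 13 classes.
Since 18 > 13, two of the 18 integers must share a residue class by the pigeonhole principle; call them a and b.
Equal remainders mean a − b ≡ 0 (mod 13), so 13 divides their difference.

True.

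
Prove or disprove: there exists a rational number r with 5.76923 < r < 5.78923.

r = 52/9

Multiplying by 9: 9·5.76923 = 51.92307 and 9·5.78923 = 52.10307, so the integer 52 lies strictly between them.
Dividing back, 5.76923 < 52/9 < 5.78923, and 52/9 is rational.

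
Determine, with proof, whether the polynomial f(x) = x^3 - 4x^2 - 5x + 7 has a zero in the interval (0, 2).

Yes, f has a root in the interval.

f(0) = 7 and f(2) = -11, which have opposite signs.
f is continuous everywhere (it is a polynomial), in particular on [0, 2].
By the Intermediate Value Theorem f must vanish at some point of (0, 2).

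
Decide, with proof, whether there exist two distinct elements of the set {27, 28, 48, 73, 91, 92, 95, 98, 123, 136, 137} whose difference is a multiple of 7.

27 and 48 are such a pair.

Reduce each element mod 7: 27↦6, 28↦0, 48↦6, 73↦3, 91↦0, 92↦1, 95↦4, 98↦0, 123↦4, 136↦3, 137↦4. The residue 6 repeats (at 27 and 48), and 48 − 27 = 21 = 3·7.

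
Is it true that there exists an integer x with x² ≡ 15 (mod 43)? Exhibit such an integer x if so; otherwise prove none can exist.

x = 31

Take x = 31. Then 31² = 961 = 22·43 + 15, so 31² ≡ 15 (mod 43).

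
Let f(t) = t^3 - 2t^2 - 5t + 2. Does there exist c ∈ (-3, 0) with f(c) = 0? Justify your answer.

Such a root exists.

f(-3) = -28 and f(0) = 2, which have opposite signs.
As a polynomial, f is continuous on every closed interval.
So by the Intermediate Value Theorem there is a c strictly between -3 and 0 with f(c) = 0.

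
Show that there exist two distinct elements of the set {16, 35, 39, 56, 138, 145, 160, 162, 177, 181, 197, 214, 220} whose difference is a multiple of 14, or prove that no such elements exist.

No, no such pair exists.

Residues mod 14: 16↦2, 35↦7, 39↦11, 56↦0, 138↦12, 145↦5, 160↦6, 162↦8, 177↦9, 181↦13, 197↦1, 214↦4, 220↦10.
No residue repeats among the 13 elements, so no pair has difference ≡ 0 (mod 14).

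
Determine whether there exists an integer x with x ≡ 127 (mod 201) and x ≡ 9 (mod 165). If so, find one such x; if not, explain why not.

gcd(201, 165) = 3. If x ≡ 127 (mod 201) and x ≡ 9 (mod 165), then x ≡ 127 (mod 3) and x ≡ 9 (mod 3).
But 127 mod 3 = 1 while 9 mod 3 = 0, a contradiction.
So no integer satisfies both congruences.

No such integer exists.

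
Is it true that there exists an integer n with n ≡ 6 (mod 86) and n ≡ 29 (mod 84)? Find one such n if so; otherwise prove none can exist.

gcd(86, 84) = 2. If n ≡ 6 (mod 86) and n ≡ 29 (mod 84), then n ≡ 6 (mod 2) and n ≡ 29 (mod 2).
These are incompatible: 6 − 29 = -23 is not divisible by 2.
Hence the system has no solution.

No such integer exists.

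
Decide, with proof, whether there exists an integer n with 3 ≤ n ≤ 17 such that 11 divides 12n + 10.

n = 12

Scanning upward from n = 3 gives 46, 58, 70, 82, 94, 106, 118, 130, 142, none divisible by 11. At n = 12 we get 12·12 + 10 = 154, and 154 = 11·14.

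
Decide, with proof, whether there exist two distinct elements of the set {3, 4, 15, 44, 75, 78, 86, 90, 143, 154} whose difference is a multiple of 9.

3 mod 9 = 3 and 75 mod 9 = 3, so 75 − 3 = 72 = 8·9.

Yes: 3 and 75.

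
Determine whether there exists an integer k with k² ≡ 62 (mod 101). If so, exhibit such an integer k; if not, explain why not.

101 is prime, so by Euler's criterion 62 is a square mod 101 iff 62^((101−1)/2) = 62^50 ≡ 1 (mod 101).
Repeated squaring mod 101: 62^2 = 3844 ≡ 6; 62^4 ≡ 6² = 36 ≡ 36; 62^8 ≡ 36² = 1296 ≡ 84; 62^16 ≡ 84² = 7056 ≡ 87; 62^32 ≡ 87² = 7569 ≡ 95.
Since 50 = 32 + 16 + 2, 62^50 ≡ 95 · 87 · 6; multiplying out mod 101: 95·87 = 8265 ≡ 84, then 84·6 = 504 ≡ 100. Thus 62^50 ≡ 100 ≡ −1 (mod 101).
By Euler's criterion 62 is a quadratic non-residue mod 101: no k satisfies k² ≡ 62 (mod 101).

There is no such integer.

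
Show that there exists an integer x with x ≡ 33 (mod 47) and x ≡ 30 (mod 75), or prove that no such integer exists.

gcd(47, 75) = 1, so the Chinese Remainder Theorem guarantees exactly one residue class mod 3525 satisfying both.
Any solution of the first congruence is x = 33 + 47t; substituting into the second, 47t ≡ 30 − 33 ≡ 72 (mod 75).
Invert 47 mod 75 by the Euclidean algorithm: 75 = 1·47 + 28, 47 = 1·28 + 19, 28 = 1·19 + 9, 19 = 2·9 + 1, 9 = 9·1 + 0; back-substituting, 1 = 19 − 2·9 = 19 − 2·(28 − 1·19) = −2·28 + 3·19 = −2·28 + 3·(47 − 1·28) = 3·47 − 5·28 = 3·47 − 5·(75 − 1·47) = −5·75 + 8·47. Hence 47·8 ≡ 1, so 47⁻¹ ≡ 8 (mod 75).
Multiplying by 8: t ≡ 8·72 = 576 ≡ 51 (mod 75).
Taking t = 51 gives x = 33 + 47·51 = 2430.
Check: 2430 mod 47 = 33, 2430 mod 75 = 30. ✓

x = 2430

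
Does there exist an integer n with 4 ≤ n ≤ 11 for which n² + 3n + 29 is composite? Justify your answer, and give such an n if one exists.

At n = 5: 5² + 3·5 + 29 = 69 = 3·23, which is composite.

n = 5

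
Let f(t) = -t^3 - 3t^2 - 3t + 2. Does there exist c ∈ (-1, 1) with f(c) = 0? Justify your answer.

Yes, f has a root in the interval.

f(-1) = 3 and f(1) = -5, which have opposite signs.
f is continuous everywhere (it is a polynomial), in particular on [-1, 1].
So by the Intermediate Value Theorem there is a c strictly between -1 and 1 with f(c) = 0.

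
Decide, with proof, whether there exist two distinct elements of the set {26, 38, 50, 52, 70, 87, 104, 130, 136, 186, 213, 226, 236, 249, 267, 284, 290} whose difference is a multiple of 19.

Reduce each element modulo 19: 26↦7, 38↦0, 50↦12, 52↦14, 70↦13, 87↦11, 104↦9, 130↦16, 136↦3, 186↦15, 213↦4, 226↦17, 236↦8, 249↦2, 267↦1, 284↦18, 290↦5.
These 17 residues are pairwise different, hence no difference of two elements is divisible by 19.

No such pair exists.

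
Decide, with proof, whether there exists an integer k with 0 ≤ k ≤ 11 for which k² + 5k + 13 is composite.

k = 4

At k = 4: 4² + 5·4 + 13 = 49 = 7·7, which is composite.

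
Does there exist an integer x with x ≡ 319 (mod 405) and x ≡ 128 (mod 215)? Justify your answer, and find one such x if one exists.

gcd(405, 215) = 5. If x ≡ 319 (mod 405) and x ≡ 128 (mod 215), then x ≡ 319 (mod 5) and x ≡ 128 (mod 5).
But 319 mod 5 = 4 while 128 mod 5 = 3, a contradiction.
Hence the system has no solution.

No, no such integer exists.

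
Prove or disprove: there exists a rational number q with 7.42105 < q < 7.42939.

q = 52/7

Multiplying by 7: 7·7.42105 = 51.94735 and 7·7.42939 = 52.00573, so the integer 52 lies strictly between them.
Dividing back, 7.42105 < 52/7 < 7.42939, and 52/7 is rational.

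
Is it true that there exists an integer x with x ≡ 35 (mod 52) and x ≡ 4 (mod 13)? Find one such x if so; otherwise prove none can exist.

No such integer exists.

Both moduli are multiples of 13 = gcd(52, 13), so any solution would satisfy x ≡ 35 and x ≡ 4 modulo 13 simultaneously.
However 35 ≡ 9 and 4 ≡ 4 (mod 13), and 9 ≠ 4.
Therefore no such x exists.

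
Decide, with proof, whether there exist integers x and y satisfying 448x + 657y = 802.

x = 562, y = -382

Since gcd(448, 657) = 1, every integer is an integer combination of 448 and 657.
Run the Euclidean algorithm on 657 and 448: 657 = 1·448 + 209, 448 = 2·209 + 30, 209 = 6·30 + 29, 30 = 1·29 + 1, 29 = 29·1 + 0.
Back-substituting, 1 = 30 − 1·29 = 30 − (209 − 6·30) = −209 + 7·30 = −209 + 7·(448 − 2·209) = 7·448 − 15·209 = 7·448 − 15·(657 − 1·448) = −15·657 + 22·448; that is, 448·22 + 657·(-15) = 1.
Scaling by 802 gives the particular solution (x, y) = (17644, -12030).
The general solution is x = 17644 + 657k, y = -12030 − 448k; taking k = -26 gives the smaller pair x = 562, y = -382.
Check: 448·562 + 657·(-382) = 251776 − 250974 = 802. ✓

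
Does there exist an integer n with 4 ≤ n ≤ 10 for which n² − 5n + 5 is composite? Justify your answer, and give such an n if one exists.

At n = 10: 10² − 5·10 + 5 = 55 = 5·11, which is composite.

n = 10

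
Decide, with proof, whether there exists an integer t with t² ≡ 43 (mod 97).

t = 72

t = 72 works: 72² = 5184, and 5184 − 43 = 5141 = 53·97.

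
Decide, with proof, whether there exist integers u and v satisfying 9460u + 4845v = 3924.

Any value of 9460u + 4845v is a multiple of gcd(9460, 4845) = 5.
However 3924 leaves remainder 4 on division by 5.
Therefore 9460u + 4845v = 3924 has no solution in integers.

No, no such integers exist.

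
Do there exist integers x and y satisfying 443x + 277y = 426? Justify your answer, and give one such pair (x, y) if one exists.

x = 86, y = -136

Since gcd(443, 277) = 1, every integer is an integer combination of 443 and 277.
Euclidean algorithm: 443 = 1·277 + 166, 277 = 1·166 + 111, 166 = 1·111 + 55, 111 = 2·55 + 1, 55 = 55·1 + 0.
Unwinding: 1 = 111 − 2·55 = 111 − 2·(166 − 1·111) = −2·166 + 3·111 = −2·166 + 3·(277 − 1·166) = 3·277 − 5·166 = 3·277 − 5·(443 − 1·277) = −5·443 + 8·277, i.e. 443·(-5) + 277·8 = 1.
Scaling by 426 gives the particular solution (x, y) = (-2130, 3408).
Shifting by a multiple of (277, −443) keeps it a solution: x = -2130 + 8·277 = 86, y = 3408 − 8·443 = -136.
Check: 443·86 + 277·(-136) = 38098 − 37672 = 426. ✓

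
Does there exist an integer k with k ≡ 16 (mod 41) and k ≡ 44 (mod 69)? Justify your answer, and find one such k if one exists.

Since 41 and 69 share no common factor, CRT says the pair of congruences has a solution (unique mod 2829).
Any solution of the first congruence is k = 16 + 41t; substituting into the second, 41t ≡ 44 − 16 ≡ 28 (mod 69).
Invert 41 mod 69 by the Euclidean algorithm: 69 = 1·41 + 28, 41 = 1·28 + 13, 28 = 2·13 + 2, 13 = 6·2 + 1, 2 = 2·1 + 0; back-substituting, 1 = 13 − 6·2 = 13 − 6·(28 − 2·13) = −6·28 + 13·13 = −6·28 + 13·(41 − 1·28) = 13·41 − 19·28 = 13·41 − 19·(69 − 1·41) = −19·69 + 32·41. Hence 41·32 ≡ 1, so 41⁻¹ ≡ 32 (mod 69).
Multiplying by 32: t ≡ 32·28 = 896 ≡ 68 (mod 69).
Taking t = 68 gives k = 16 + 41·68 = 2804.
Indeed 2804 ≡ 16 (mod 41) and 2804 ≡ 44 (mod 69).

k = 2804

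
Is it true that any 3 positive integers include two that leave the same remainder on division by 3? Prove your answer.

No, the set {9, 10, 11} is a counterexample.

Try 3 consecutive integers, 9, 10, 11. Their remainders mod 3 are 0, 1, 2 — pairwise different, as any 3 ≤ 3 consecutive integers have distinct residues.
Hence this collection has no pair with equal remainders mod 3, disproving the claim.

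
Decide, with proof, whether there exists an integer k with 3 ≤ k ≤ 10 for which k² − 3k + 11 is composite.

At k = 4: 4² − 3·4 + 11 = 15 = 3·5, which is composite.

k = 4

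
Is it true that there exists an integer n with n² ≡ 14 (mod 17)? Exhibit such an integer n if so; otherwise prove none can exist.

There is no such integer.

Since (17 − n)² ≡ n² (mod 17), it suffices to square n = 0, 1, …, 8: the residues are 0, 1, 4, 9, 16, 8, 2, 15, 13.
The set of squares mod 17 is therefore {0, 1, 2, 4, 8, 9, 13, 15, 16}, which does not contain 14.
Therefore n² ≡ 14 (mod 17) has no solution.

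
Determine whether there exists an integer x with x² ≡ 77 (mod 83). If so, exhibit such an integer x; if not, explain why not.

x = 49

Take x = 49. Then 49² = 2401 = 28·83 + 77, so 49² ≡ 77 (mod 83).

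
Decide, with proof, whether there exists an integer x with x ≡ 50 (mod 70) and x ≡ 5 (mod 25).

x = 330

Here gcd(70, 25) = 5, and both 50 and 5 leave remainder 0 mod 5, so the system is consistent.
The integers ≡ 50 (mod 70) are 50, 120, 190, 260, 330, …; their remainders mod 25 are 0, 20, 15, 10, 5, so x = 330 is the first that is ≡ 5 (mod 25).
Verify: 330 = 4·70 + 50 and 330 = 13·25 + 5. ✓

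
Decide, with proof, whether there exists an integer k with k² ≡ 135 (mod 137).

k = 86 works: 86² = 7396, and 7396 − 135 = 7261 = 53·137.

k = 86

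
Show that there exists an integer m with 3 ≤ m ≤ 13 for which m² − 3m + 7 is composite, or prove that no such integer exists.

At m = 12: 12² − 3·12 + 7 = 115 = 5·23, which is composite.

m = 12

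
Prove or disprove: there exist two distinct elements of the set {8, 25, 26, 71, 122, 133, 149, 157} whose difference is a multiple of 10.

No such pair exists.

Two integers differ by a multiple of 10 exactly when they have the same residue mod 10. The residues are 8↦8, 25↦5, 26↦6, 71↦1, 122↦2, 133↦3, 149↦9, 157↦7.
All 8 residues are distinct, so no two elements differ by a multiple of 10.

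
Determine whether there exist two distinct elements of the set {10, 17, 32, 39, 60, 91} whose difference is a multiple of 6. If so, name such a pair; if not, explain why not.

There is no such pair.

Two integers differ by a multiple of 6 exactly when they have the same residue mod 6. The residues are 10↦4, 17↦5, 32↦2, 39↦3, 60↦0, 91↦1.
All 6 residues are distinct, so no two elements differ by a multiple of 6.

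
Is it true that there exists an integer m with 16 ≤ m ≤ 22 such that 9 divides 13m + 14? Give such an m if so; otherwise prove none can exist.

Scanning upward from m = 16 gives 222, 235, 248, none divisible by 9. m = 19 works, since 13·19 + 14 = 261 = 29·9.

m = 19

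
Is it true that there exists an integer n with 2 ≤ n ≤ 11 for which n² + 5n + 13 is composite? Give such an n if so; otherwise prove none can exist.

At n = 11: 11² + 5·11 + 13 = 189 = 3·63, which is composite.

n = 11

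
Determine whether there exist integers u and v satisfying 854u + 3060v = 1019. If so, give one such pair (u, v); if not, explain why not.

There are no such integers.

Both 854 and 3060 are divisible by gcd(854, 3060) = 2, hence so is any combination 854u + 3060v.
But 1019 is not a multiple of 2 (it leaves remainder 1).
Therefore 854u + 3060v = 1019 has no solution in integers.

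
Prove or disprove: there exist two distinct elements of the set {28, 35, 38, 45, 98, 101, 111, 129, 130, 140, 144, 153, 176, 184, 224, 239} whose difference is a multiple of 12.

Reduce each element mod 12: 28↦4, 35↦11, 38↦2, 45↦9, 98↦2, 101↦5, 111↦3, 129↦9, 130↦10, 140↦8, 144↦0, 153↦9, 176↦8, 184↦4, 224↦8, 239↦11. The residue 4 repeats (at 28 and 184), and 184 − 28 = 156 = 13·12.

Yes: 28 and 184.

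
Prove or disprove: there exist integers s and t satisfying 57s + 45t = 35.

Any value of 57s + 45t is a multiple of gcd(57, 45) = 3.
But 35 = 3·11 + 2, so 3 ∤ 35.
So the equation is unsolvable over ℤ.

No such integers exist.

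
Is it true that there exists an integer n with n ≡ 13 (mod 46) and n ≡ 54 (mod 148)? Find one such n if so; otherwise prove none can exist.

Both moduli are multiples of 2 = gcd(46, 148), so any solution would satisfy n ≡ 13 and n ≡ 54 modulo 2 simultaneously.
However 13 ≡ 1 and 54 ≡ 0 (mod 2), and 1 ≠ 0.
Hence the system has no solution.

No, no such integer exists.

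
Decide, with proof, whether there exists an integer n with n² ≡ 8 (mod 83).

83 is prime, so by Euler's criterion 8 is a square mod 83 iff 8^((83−1)/2) = 8^41 ≡ 1 (mod 83).
Repeated squaring mod 83: 8^2 = 64 ≡ 64; 8^4 ≡ 64² = 4096 ≡ 29; 8^8 ≡ 29² = 841 ≡ 11; 8^16 ≡ 11² = 121 ≡ 38; 8^32 ≡ 38² = 1444 ≡ 33.
Since 41 = 32 + 8 + 1, 8^41 ≡ 33 · 11 · 8; multiplying out mod 83: 33·11 = 363 ≡ 31, then 31·8 = 248 ≡ 82. Thus 8^41 ≡ 82 ≡ −1 (mod 83).
By Euler's criterion 8 is a quadratic non-residue mod 83: no n satisfies n² ≡ 8 (mod 83).

There is no such integer.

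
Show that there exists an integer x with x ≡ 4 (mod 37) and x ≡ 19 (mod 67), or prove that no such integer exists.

Since 37 and 67 share no common factor, CRT says the pair of congruences has a solution (unique mod 2479).
Any solution of the first congruence is x = 4 + 37t; substituting into the second, 37t ≡ 19 − 4 ≡ 15 (mod 67).
Since 37·29 = 1073 = 16·67 + 1, the inverse of 37 mod 67 is 29.
Multiplying by 29: t ≡ 29·15 = 435 ≡ 33 (mod 67).
Taking t = 33 gives x = 4 + 37·33 = 1225.
Check: 1225 mod 37 = 4, 1225 mod 67 = 19. ✓

x = 1225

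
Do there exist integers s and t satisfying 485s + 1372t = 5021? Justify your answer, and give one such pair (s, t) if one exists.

s = 1289, t = -452

Since gcd(485, 1372) = 1, every integer is an integer combination of 485 and 1372.
Dividing repeatedly: 1372 = 2·485 + 402, 485 = 1·402 + 83, 402 = 4·83 + 70, 83 = 1·70 + 13, 70 = 5·13 + 5, 13 = 2·5 + 3, 5 = 1·3 + 2, 3 = 1·2 + 1, 2 = 2·1 + 0.
Back-substituting, 1 = 3 − 1·2 = 3 − (5 − 1·3) = −5 + 2·3 = −5 + 2·(13 − 2·5) = 2·13 − 5·5 = 2·13 − 5·(70 − 5·13) = −5·70 + 27·13 = −5·70 + 27·(83 − 1·70) = 27·83 − 32·70 = 27·83 − 32·(402 − 4·83) = −32·402 + 155·83 = −32·402 + 155·(485 − 1·402) = 155·485 − 187·402 = 155·485 − 187·(1372 − 2·485) = −187·1372 + 529·485; that is, 485·529 + 1372·(-187) = 1.
Scaling by 5021 gives the particular solution (s, t) = (2656109, -938927).
Shifting by a multiple of (1372, −485) keeps it a solution: s = 2656109 − 1935·1372 = 1289, t = -938927 + 1935·485 = -452.
Check: 485·1289 + 1372·(-452) = 625165 − 620144 = 5021. ✓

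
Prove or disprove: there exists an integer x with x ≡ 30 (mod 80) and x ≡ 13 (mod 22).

There is no such integer.

Reduce both congruences modulo 2, which divides 80 and 22: they say x ≡ 30 (mod 2) and x ≡ 13 (mod 2).
But 30 mod 2 = 0 while 13 mod 2 = 1, a contradiction.
Hence the system has no solution.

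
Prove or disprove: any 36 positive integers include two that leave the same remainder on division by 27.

Yes.

Each integer lies in one of the 27 residue classes modulo 27.
Since 36 > 27, two of the 36 integers must share a residue class by the pigeonhole principle; call them a and b.
That is, a and b leave the same remainder on division by 27, as claimed.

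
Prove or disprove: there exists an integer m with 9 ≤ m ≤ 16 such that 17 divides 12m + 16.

m = 10 works, since 12·10 + 16 = 136 = 8·17.

m = 10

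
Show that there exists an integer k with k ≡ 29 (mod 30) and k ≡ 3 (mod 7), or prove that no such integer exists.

k = 59

The moduli 30 and 7 are coprime, so by the Chinese Remainder Theorem a unique solution modulo 210 exists.
Any solution of the first congruence is k = 29 + 30t; substituting into the second, 30t ≡ 3 − 29 ≡ 2 (mod 7).
30 ≡ 2 (mod 7), so this reads 2t ≡ 2 (mod 7). To invert 2 modulo 7: 7 = 3·2 + 1, 2 = 2·1 + 0, and unwinding, 1 = 7 − 3·2. Thus 2⁻¹ ≡ -3 ≡ 4 (mod 7).
Multiplying by 4: t ≡ 4·2 = 8 ≡ 1 (mod 7).
Taking t = 1 gives k = 29 + 30·1 = 59.
Indeed 59 ≡ 29 (mod 30) and 59 ≡ 3 (mod 7).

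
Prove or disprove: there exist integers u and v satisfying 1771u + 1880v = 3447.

1771 and 1880 are coprime, so 1771u + 1880v ranges over all of ℤ.
Euclidean algorithm: 1880 = 1·1771 + 109, 1771 = 16·109 + 27, 109 = 4·27 + 1, 27 = 27·1 + 0.
Unwinding: 1 = 109 − 4·27 = 109 − 4·(1771 − 16·109) = −4·1771 + 65·109 = −4·1771 + 65·(1880 − 1·1771) = 65·1880 − 69·1771, i.e. 1771·(-69) + 1880·65 = 1.
Multiplying through by 3447: u = (-69)·3447 = -237843, v = 65·3447 = 224055 is a solution.
The general solution is u = -237843 + 1880k, v = 224055 − 1771k; taking k = 127 gives the smaller pair u = 917, v = -862.
Indeed 1771·917 + 1880·(-862) = 1624007 − 1620560 = 3447.

u = 917, v = -862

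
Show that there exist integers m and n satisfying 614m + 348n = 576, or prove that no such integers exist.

m = 150, n = -263

Every value of 614m + 348n is a multiple of gcd(614, 348) = 2; since 2 ∣ 576, solutions exist.
Dividing through by 2 reduces the equation to 307m + 174n = 288.
Dividing repeatedly: 307 = 1·174 + 133, 174 = 1·133 + 41, 133 = 3·41 + 10, 41 = 4·10 + 1, 10 = 10·1 + 0.
Unwinding: 1 = 41 − 4·10 = 41 − 4·(133 − 3·41) = −4·133 + 13·41 = −4·133 + 13·(174 − 1·133) = 13·174 − 17·133 = 13·174 − 17·(307 − 1·174) = −17·307 + 30·174, i.e. 307·(-17) + 174·30 = 1.
Multiplying through by 288: m = (-17)·288 = -4896, n = 30·288 = 8640 is a solution.
Adding 29·174 to m and subtracting 29·307 from n gives the tidier solution (150, -263).
Indeed 614·150 + 348·(-263) = 92100 − 91524 = 576.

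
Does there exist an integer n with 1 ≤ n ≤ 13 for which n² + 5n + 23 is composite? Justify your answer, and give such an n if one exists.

No such integer n in that range exists.

The values for n = 1, 2, …, 13 are 29, 37, 47, 59, 73, 89, 107, 127, 149, 173, 199, 227, 257, and each of these is prime.
So no value in the range makes the expression composite.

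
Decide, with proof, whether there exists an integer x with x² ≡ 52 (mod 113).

Take x = 74. Then 74² = 5476 = 48·113 + 52, so 74² ≡ 52 (mod 113).

x = 74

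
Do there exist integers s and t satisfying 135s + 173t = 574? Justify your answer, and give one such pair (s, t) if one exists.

135 and 173 are coprime, so 135s + 173t ranges over all of ℤ.
Run the Euclidean algorithm on 173 and 135: 173 = 1·135 + 38, 135 = 3·38 + 21, 38 = 1·21 + 17, 21 = 1·17 + 4, 17 = 4·4 + 1, 4 = 4·1 + 0.
Working back up the chain: 1 = 17 − 4·4 = 17 − 4·(21 − 1·17) = −4·21 + 5·17 = −4·21 + 5·(38 − 1·21) = 5·38 − 9·21 = 5·38 − 9·(135 − 3·38) = −9·135 + 32·38 = −9·135 + 32·(173 − 1·135) = 32·173 − 41·135. So 135·(-41) + 173·32 = 1.
Times 574: 135·(-23534) + 173·18368 = 574, so (-23534, 18368) solves it.
Adding 137·173 to s and subtracting 137·135 from t gives the tidier solution (167, -127).
Indeed 135·167 + 173·(-127) = 22545 − 21971 = 574.

s = 167, t = -127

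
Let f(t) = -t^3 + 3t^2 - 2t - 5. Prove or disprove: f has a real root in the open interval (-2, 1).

Yes, f has a root in the interval.

f(-2) = 19 and f(1) = -5, which have opposite signs.
Since f is a polynomial it is continuous on [-2, 1].
By the Intermediate Value Theorem f must vanish at some point of (-2, 1).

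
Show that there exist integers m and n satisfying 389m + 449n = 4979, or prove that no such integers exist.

Since gcd(389, 449) = 1, every integer is an integer combination of 389 and 449.
Euclidean algorithm: 449 = 1·389 + 60, 389 = 6·60 + 29, 60 = 2·29 + 2, 29 = 14·2 + 1, 2 = 2·1 + 0.
Back-substituting, 1 = 29 − 14·2 = 29 − 14·(60 − 2·29) = −14·60 + 29·29 = −14·60 + 29·(389 − 6·60) = 29·389 − 188·60 = 29·389 − 188·(449 − 1·389) = −188·449 + 217·389; that is, 389·217 + 449·(-188) = 1.
Times 4979: 389·1080443 + 449·(-936052) = 4979, so (1080443, -936052) solves it.
The general solution is m = 1080443 + 449k, n = -936052 − 389k; taking k = -2406 gives the smaller pair m = 149, n = -118.
Check: 389·149 + 449·(-118) = 57961 − 52982 = 4979. ✓

m = 149, n = -118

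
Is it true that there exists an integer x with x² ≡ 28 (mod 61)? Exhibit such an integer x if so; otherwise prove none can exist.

61 is prime, so by Euler's criterion 28 is a square mod 61 iff 28^((61−1)/2) = 28^30 ≡ 1 (mod 61).
Squaring successively (mod 61): 28^2 = 784 ≡ 52; 28^4 ≡ 52² = 2704 ≡ 20; 28^8 ≡ 20² = 400 ≡ 34; 28^16 ≡ 34² = 1156 ≡ 58.
Since 30 = 16 + 8 + 4 + 2, 28^30 ≡ 58 · 34 · 20 · 52; multiplying out mod 61: 58·34 = 1972 ≡ 20, then 20·20 = 400 ≡ 34, then 34·52 = 1768 ≡ 60. Thus 28^30 ≡ 60 ≡ −1 (mod 61).
The value −1 means 28 is a non-residue modulo 61, so x² ≡ 28 (mod 61) is impossible.

No, no such integer exists.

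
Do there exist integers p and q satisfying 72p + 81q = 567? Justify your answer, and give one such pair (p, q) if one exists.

p = 0, q = 7

Since gcd(72, 81) = 9 and 567 = 9·63, Bézout's identity guarantees a solution.
Dividing through by 9 reduces the equation to 8p + 9q = 63.
Run the Euclidean algorithm on 9 and 8: 9 = 1·8 + 1, 8 = 8·1 + 0.
Unwinding: 1 = 9 − 1·8, i.e. 8·(-1) + 9·1 = 1.
Times 63: 8·(-63) + 9·63 = 63, so (-63, 63) solves it.
The general solution is p = -63 + 9k, q = 63 − 8k; taking k = 7 gives the smaller pair p = 0, q = 7.
Check: 72·0 + 81·7 = 0 + 567 = 567. ✓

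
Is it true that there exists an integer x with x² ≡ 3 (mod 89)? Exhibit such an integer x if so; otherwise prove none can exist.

89 is prime, so by Euler's criterion 3 is a square mod 89 iff 3^((89−1)/2) = 3^44 ≡ 1 (mod 89).
Squaring successively (mod 89): 3^2 = 9 ≡ 9; 3^4 ≡ 9² = 81 ≡ 81; 3^8 ≡ 81² = 6561 ≡ 64; 3^16 ≡ 64² = 4096 ≡ 2; 3^32 ≡ 2² = 4 ≡ 4.
Since 44 = 32 + 8 + 4, 3^44 ≡ 4 · 64 · 81; multiplying out mod 89: 4·64 = 256 ≡ 78, then 78·81 = 6318 ≡ 88. Thus 3^44 ≡ 88 ≡ −1 (mod 89).
The value −1 means 3 is a non-residue modulo 89, so x² ≡ 3 (mod 89) is impossible.

No, no such integer exists.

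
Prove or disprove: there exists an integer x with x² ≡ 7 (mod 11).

Since (11 − x)² ≡ x² (mod 11), it suffices to square x = 0, 1, …, 5: the residues are 0, 1, 4, 9, 5, 3.
So the quadratic residues mod 11 are {0, 1, 3, 4, 5, 9}, and 7 is not among them.
Hence no integer x has x² ≡ 7 (mod 11).

There is no such integer.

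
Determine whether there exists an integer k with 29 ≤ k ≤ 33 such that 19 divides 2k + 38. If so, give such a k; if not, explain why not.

No such integer k in that range exists.

The values of 2k + 38 for k = 29, 30, …, 33 are 96, 98, 100, 102, 104; reduced mod 19 these are 1, 3, 5, 7, 9.
The residue 0 does not occur, so no k in [29, 33] makes 2k + 38 a multiple of 19.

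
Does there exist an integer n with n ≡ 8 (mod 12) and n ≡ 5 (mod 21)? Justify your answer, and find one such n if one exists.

The moduli are not coprime: gcd(12, 21) = 3. Compatibility requires 3 ∣ (5 − 8) = -3, which holds, so solutions exist.
List candidates n ≡ 8 (mod 12): 8, 20, 32, 44, 56, 68. Modulo 21 these are 8, 20, 11, 2, 14, 5; 68 gives 5 as required.
Indeed 68 ≡ 8 (mod 12) and 68 ≡ 5 (mod 21).

n = 68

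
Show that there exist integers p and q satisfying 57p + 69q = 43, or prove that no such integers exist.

No such integers exist.

Both 57 and 69 are divisible by gcd(57, 69) = 3, hence so is any combination 57p + 69q.
But 43 = 3·14 + 1, so 3 ∤ 43.
So the equation is unsolvable over ℤ.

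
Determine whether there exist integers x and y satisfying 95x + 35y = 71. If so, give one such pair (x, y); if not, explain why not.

gcd(95, 35) = 5, so every integer of the form 95x + 35y is a multiple of 5.
However 71 leaves remainder 1 on division by 5.
Therefore 95x + 35y = 71 has no solution in integers.

There are no such integers.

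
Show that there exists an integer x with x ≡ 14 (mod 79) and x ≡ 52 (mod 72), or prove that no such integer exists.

x = 2068

gcd(79, 72) = 1, so the Chinese Remainder Theorem guarantees exactly one residue class mod 5688 satisfying both.
Any solution of the first congruence is x = 14 + 79t; substituting into the second, 79t ≡ 52 − 14 ≡ 38 (mod 72).
79 ≡ 7 (mod 72), so this reads 7t ≡ 38 (mod 72). To invert 7 modulo 72: 72 = 10·7 + 2, 7 = 3·2 + 1, 2 = 2·1 + 0, and unwinding, 1 = 7 − 3·2 = 7 − 3·(72 − 10·7) = −3·72 + 31·7. Thus 7⁻¹ ≡ 31 (mod 72).
Therefore t ≡ 31·38 = 1178 ≡ 26 (mod 72).
With t = 26: x = 14 + 79·26 = 2068.
Verify: 2068 = 26·79 + 14 and 2068 = 28·72 + 52. ✓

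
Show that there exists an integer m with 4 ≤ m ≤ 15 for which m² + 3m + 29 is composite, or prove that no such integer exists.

m = 7

At m = 7: 7² + 3·7 + 29 = 99 = 3·33, which is composite.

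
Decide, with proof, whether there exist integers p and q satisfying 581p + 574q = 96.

There are no such integers.

Any value of 581p + 574q is a multiple of gcd(581, 574) = 7.
However 96 leaves remainder 5 on division by 7.
Hence no integers p, q satisfy the equation.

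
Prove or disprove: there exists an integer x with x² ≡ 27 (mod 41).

41 is prime, so by Euler's criterion 27 is a square mod 41 iff 27^((41−1)/2) = 27^20 ≡ 1 (mod 41).
Squaring successively (mod 41): 27^2 = 729 ≡ 32; 27^4 ≡ 32² = 1024 ≡ 40; 27^8 ≡ 40² = 1600 ≡ 1; 27^16 ≡ 1² = 1 ≡ 1.
Since 20 = 16 + 4, 27^20 ≡ 1 · 40; multiplying out mod 41: 1·40 = 40 ≡ 40. Thus 27^20 ≡ 40 ≡ −1 (mod 41).
By Euler's criterion 27 is a quadratic non-residue mod 41: no x satisfies x² ≡ 27 (mod 41).

There is no such integer.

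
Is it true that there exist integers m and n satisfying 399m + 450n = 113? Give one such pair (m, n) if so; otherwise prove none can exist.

gcd(399, 450) = 3, so every integer of the form 399m + 450n is a multiple of 3.
However 113 leaves remainder 2 on division by 3.
Therefore 399m + 450n = 113 has no solution in integers.

No such integers exist.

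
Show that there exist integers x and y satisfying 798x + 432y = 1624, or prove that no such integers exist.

Any value of 798x + 432y is a multiple of gcd(798, 432) = 6.
However 1624 leaves remainder 4 on division by 6.
So the equation is unsolvable over ℤ.

There are no such integers.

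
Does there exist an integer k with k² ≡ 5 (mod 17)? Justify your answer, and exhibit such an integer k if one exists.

There is no such integer.

Computing k² mod 17 for k = 0, 1, …, 8 (enough, by the symmetry k ↦ 17 − k) gives 0, 1, 4, 9, 16, 8, 2, 15, 13.
So the quadratic residues mod 17 are {0, 1, 2, 4, 8, 9, 13, 15, 16}, and 5 is not among them.
Therefore k² ≡ 5 (mod 17) has no solution.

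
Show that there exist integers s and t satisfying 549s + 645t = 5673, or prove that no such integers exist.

s = 82, t = -61

Every value of 549s + 645t is a multiple of gcd(549, 645) = 3; since 3 ∣ 5673, solutions exist.
Dividing through by 3 reduces the equation to 183s + 215t = 1891.
Dividing repeatedly: 215 = 1·183 + 32, 183 = 5·32 + 23, 32 = 1·23 + 9, 23 = 2·9 + 5, 9 = 1·5 + 4, 5 = 1·4 + 1, 4 = 4·1 + 0.
Unwinding: 1 = 5 − 1·4 = 5 − (9 − 1·5) = −9 + 2·5 = −9 + 2·(23 − 2·9) = 2·23 − 5·9 = 2·23 − 5·(32 − 1·23) = −5·32 + 7·23 = −5·32 + 7·(183 − 5·32) = 7·183 − 40·32 = 7·183 − 40·(215 − 1·183) = −40·215 + 47·183, i.e. 183·47 + 215·(-40) = 1.
Times 1891: 183·88877 + 215·(-75640) = 1891, so (88877, -75640) solves it.
Subtracting 413·215 from s and adding 413·183 to t gives the tidier solution (82, -61).
Check: 549·82 + 645·(-61) = 45018 − 39345 = 5673. ✓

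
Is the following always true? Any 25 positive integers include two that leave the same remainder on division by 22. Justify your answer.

Each integer lies in one of the 22 residue classes modulo 22.
Placing 25 integers into 22 classes, some class receives at least two — say a and b.
So a and b have equal remainders mod 22, which is exactly what was to be shown.

Yes, this is always true.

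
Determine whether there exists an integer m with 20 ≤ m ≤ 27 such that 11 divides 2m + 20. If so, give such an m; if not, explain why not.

m = 23

At m = 23 we get 2·23 + 20 = 66, and 66 = 11·6.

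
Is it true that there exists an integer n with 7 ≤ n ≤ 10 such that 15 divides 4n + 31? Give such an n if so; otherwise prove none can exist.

There is no such integer n in that range.

The values of 4n + 31 for n = 7, 8, 9, 10 are 59, 63, 67, 71; reduced mod 15 these are 14, 3, 7, 11.
The residue 0 does not occur, so no n in [7, 10] makes 4n + 31 a multiple of 15.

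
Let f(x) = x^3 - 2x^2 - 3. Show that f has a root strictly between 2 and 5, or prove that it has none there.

Yes, f has a root in the interval.

f(2) = -3 and f(5) = 72, which have opposite signs.
f is continuous everywhere (it is a polynomial), in particular on [2, 5].
By the Intermediate Value Theorem f must vanish at some point of (2, 5).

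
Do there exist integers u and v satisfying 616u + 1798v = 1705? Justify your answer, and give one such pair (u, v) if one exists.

There are no such integers.

Any value of 616u + 1798v is a multiple of gcd(616, 1798) = 2.
But 1705 is not a multiple of 2 (it leaves remainder 1).
Hence no integers u, v satisfy the equation.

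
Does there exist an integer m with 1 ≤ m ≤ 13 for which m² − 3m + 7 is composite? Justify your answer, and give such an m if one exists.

m = 7

At m = 7: 7² − 3·7 + 7 = 35 = 5·7, which is composite.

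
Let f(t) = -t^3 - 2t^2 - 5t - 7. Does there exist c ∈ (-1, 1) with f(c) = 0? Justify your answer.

No.

Evaluate at the endpoints: f(-1) = -3, f(1) = -15 — same sign (negative).
f'(t) = -3t^2 - 4t - 5 has discriminant (-4)² − 4·(-3)·(-5) = -44 < 0, so f' has no real roots and is negative for every real t.
Hence f is strictly decreasing on ℝ, and in particular on [-1, 1]. A strictly monotone function with same-sign endpoint values stays negative on the whole interval, so f has no zero in (-1, 1).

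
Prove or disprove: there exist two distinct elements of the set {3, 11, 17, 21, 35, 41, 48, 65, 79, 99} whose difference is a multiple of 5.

3 mod 5 = 3 and 48 mod 5 = 3, so 48 − 3 = 45 = 9·5.

Yes: 3 and 48.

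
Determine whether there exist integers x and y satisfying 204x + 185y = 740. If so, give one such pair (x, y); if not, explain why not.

x = 0, y = 4

204 and 185 are coprime, so 204x + 185y ranges over all of ℤ.
Euclidean algorithm: 204 = 1·185 + 19, 185 = 9·19 + 14, 19 = 1·14 + 5, 14 = 2·5 + 4, 5 = 1·4 + 1, 4 = 4·1 + 0.
Back-substituting, 1 = 5 − 1·4 = 5 − (14 − 2·5) = −14 + 3·5 = −14 + 3·(19 − 1·14) = 3·19 − 4·14 = 3·19 − 4·(185 − 9·19) = −4·185 + 39·19 = −4·185 + 39·(204 − 1·185) = 39·204 − 43·185; that is, 204·39 + 185·(-43) = 1.
Multiplying through by 740: x = 39·740 = 28860, y = (-43)·740 = -31820 is a solution.
The general solution is x = 28860 + 185k, y = -31820 − 204k; taking k = -156 gives the smaller pair x = 0, y = 4.
Check: 204·0 + 185·4 = 0 + 740 = 740. ✓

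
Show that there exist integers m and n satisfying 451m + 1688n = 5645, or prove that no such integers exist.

Since gcd(451, 1688) = 1, every integer is an integer combination of 451 and 1688.
Euclidean algorithm: 1688 = 3·451 + 335, 451 = 1·335 + 116, 335 = 2·116 + 103, 116 = 1·103 + 13, 103 = 7·13 + 12, 13 = 1·12 + 1, 12 = 12·1 + 0.
Working back up the chain: 1 = 13 − 1·12 = 13 − (103 − 7·13) = −103 + 8·13 = −103 + 8·(116 − 1·103) = 8·116 − 9·103 = 8·116 − 9·(335 − 2·116) = −9·335 + 26·116 = −9·335 + 26·(451 − 1·335) = 26·451 − 35·335 = 26·451 − 35·(1688 − 3·451) = −35·1688 + 131·451. So 451·131 + 1688·(-35) = 1.
Multiplying through by 5645: m = 131·5645 = 739495, n = (-35)·5645 = -197575 is a solution.
Shifting by a multiple of (1688, −451) keeps it a solution: m = 739495 − 438·1688 = 151, n = -197575 + 438·451 = -37.
Check: 451·151 + 1688·(-37) = 68101 − 62456 = 5645. ✓

m = 151, n = -37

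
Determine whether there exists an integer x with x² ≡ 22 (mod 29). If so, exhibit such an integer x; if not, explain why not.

x = 15

Take x = 15. Then 15² = 225 = 7·29 + 22, so 15² ≡ 22 (mod 29).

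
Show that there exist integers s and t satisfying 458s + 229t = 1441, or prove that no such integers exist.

gcd(458, 229) = 229, so every integer of the form 458s + 229t is a multiple of 229.
But 1441 = 229·6 + 67, so 229 ∤ 1441.
Therefore 458s + 229t = 1441 has no solution in integers.

No, no such integers exist.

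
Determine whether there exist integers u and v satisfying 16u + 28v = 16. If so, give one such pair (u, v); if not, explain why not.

Since gcd(16, 28) = 4 and 16 = 4·4, Bézout's identity guarantees a solution.
Dividing through by 4 reduces the equation to 4u + 7v = 4.
Euclidean algorithm: 7 = 1·4 + 3, 4 = 1·3 + 1, 3 = 3·1 + 0.
Working back up the chain: 1 = 4 − 1·3 = 4 − (7 − 1·4) = −7 + 2·4. So 4·2 + 7·(-1) = 1.
Multiplying through by 4: u = 2·4 = 8, v = (-1)·4 = -4 is a solution.
Subtracting 1·7 from u and adding 1·4 to v gives the tidier solution (1, 0).
Indeed 16·1 + 28·0 = 16 + 0 = 16.

u = 1, v = 0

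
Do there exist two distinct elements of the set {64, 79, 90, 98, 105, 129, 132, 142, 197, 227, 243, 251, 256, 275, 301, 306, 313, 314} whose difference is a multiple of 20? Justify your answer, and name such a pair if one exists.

Reduce each element modulo 20: 64↦4, 79↦19, 90↦10, 98↦18, 105↦5, 129↦9, 132↦12, 142↦2, 197↦17, 227↦7, 243↦3, 251↦11, 256↦16, 275↦15, 301↦1, 306↦6, 313↦13, 314↦14.
These 18 residues are pairwise different, hence no difference of two elements is divisible by 20.

There is no such pair.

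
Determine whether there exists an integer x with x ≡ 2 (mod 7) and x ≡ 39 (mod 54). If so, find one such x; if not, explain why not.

The moduli 7 and 54 are coprime, so by the Chinese Remainder Theorem a unique solution modulo 378 exists.
Write x = 2 + 7t and require 2 + 7t ≡ 39 (mod 54), i.e. 7t ≡ 37 (mod 54).
To invert 7 modulo 54: 54 = 7·7 + 5, 7 = 1·5 + 2, 5 = 2·2 + 1, 2 = 2·1 + 0, and unwinding, 1 = 5 − 2·2 = 5 − 2·(7 − 1·5) = −2·7 + 3·5 = −2·7 + 3·(54 − 7·7) = 3·54 − 23·7. Thus 7⁻¹ ≡ -23 ≡ 31 (mod 54).
Multiplying by 31: t ≡ 31·37 = 1147 ≡ 13 (mod 54).
Taking t = 13 gives x = 2 + 7·13 = 93.
Check: 93 mod 7 = 2, 93 mod 54 = 39. ✓

x = 93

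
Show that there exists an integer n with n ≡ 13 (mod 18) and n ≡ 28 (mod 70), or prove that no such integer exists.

Both moduli are multiples of 2 = gcd(18, 70), so any solution would satisfy n ≡ 13 and n ≡ 28 modulo 2 simultaneously.
However 13 ≡ 1 and 28 ≡ 0 (mod 2), and 1 ≠ 0.
So no integer satisfies both congruences.

There is no such integer.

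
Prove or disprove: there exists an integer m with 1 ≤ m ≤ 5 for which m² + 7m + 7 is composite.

m = 1

At m = 1: 1² + 7·1 + 7 = 15 = 3·5, which is composite.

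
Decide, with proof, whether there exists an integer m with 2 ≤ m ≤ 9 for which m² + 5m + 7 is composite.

At m = 5: 5² + 5·5 + 7 = 57 = 3·19, which is composite.

m = 5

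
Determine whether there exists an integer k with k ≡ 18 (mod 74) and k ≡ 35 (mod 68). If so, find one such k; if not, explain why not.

gcd(74, 68) = 2. If k ≡ 18 (mod 74) and k ≡ 35 (mod 68), then k ≡ 18 (mod 2) and k ≡ 35 (mod 2).
However 18 ≡ 0 and 35 ≡ 1 (mod 2), and 0 ≠ 1.
So no integer satisfies both congruences.

No, no such integer exists.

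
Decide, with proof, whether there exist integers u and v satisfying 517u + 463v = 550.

517 and 463 are coprime, so 517u + 463v ranges over all of ℤ.
Dividing repeatedly: 517 = 1·463 + 54, 463 = 8·54 + 31, 54 = 1·31 + 23, 31 = 1·23 + 8, 23 = 2·8 + 7, 8 = 1·7 + 1, 7 = 7·1 + 0.
Working back up the chain: 1 = 8 − 1·7 = 8 − (23 − 2·8) = −23 + 3·8 = −23 + 3·(31 − 1·23) = 3·31 − 4·23 = 3·31 − 4·(54 − 1·31) = −4·54 + 7·31 = −4·54 + 7·(463 − 8·54) = 7·463 − 60·54 = 7·463 − 60·(517 − 1·463) = −60·517 + 67·463. So 517·(-60) + 463·67 = 1.
Scaling by 550 gives the particular solution (u, v) = (-33000, 36850).
The general solution is u = -33000 + 463k, v = 36850 − 517k; taking k = 72 gives the smaller pair u = 336, v = -374.
Check: 517·336 + 463·(-374) = 173712 − 173162 = 550. ✓

u = 336, v = -374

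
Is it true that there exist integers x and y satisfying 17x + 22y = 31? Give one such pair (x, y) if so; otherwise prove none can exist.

Since gcd(17, 22) = 1, every integer is an integer combination of 17 and 22.
Euclidean algorithm: 22 = 1·17 + 5, 17 = 3·5 + 2, 5 = 2·2 + 1, 2 = 2·1 + 0.
Back-substituting, 1 = 5 − 2·2 = 5 − 2·(17 − 3·5) = −2·17 + 7·5 = −2·17 + 7·(22 − 1·17) = 7·22 − 9·17; that is, 17·(-9) + 22·7 = 1.
Multiplying through by 31: x = (-9)·31 = -279, y = 7·31 = 217 is a solution.
Adding 13·22 to x and subtracting 13·17 from y gives the tidier solution (7, -4).
Check: 17·7 + 22·(-4) = 119 − 88 = 31. ✓

x = 7, y = -4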